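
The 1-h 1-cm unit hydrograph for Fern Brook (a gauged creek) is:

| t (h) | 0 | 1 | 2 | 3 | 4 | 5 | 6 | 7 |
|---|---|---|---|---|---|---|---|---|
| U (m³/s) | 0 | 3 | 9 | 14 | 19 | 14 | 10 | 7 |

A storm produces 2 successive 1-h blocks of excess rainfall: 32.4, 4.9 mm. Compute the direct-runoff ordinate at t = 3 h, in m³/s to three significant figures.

Q ≈ 49.8 m³/s

By discrete convolution, Q_j = Σ (P_i / 10 mm) · U_{j−i}.
At t = 3 h (j=3): Q = (32.4/10)·14 + (4.9/10)·9 = 49.8 m³/s.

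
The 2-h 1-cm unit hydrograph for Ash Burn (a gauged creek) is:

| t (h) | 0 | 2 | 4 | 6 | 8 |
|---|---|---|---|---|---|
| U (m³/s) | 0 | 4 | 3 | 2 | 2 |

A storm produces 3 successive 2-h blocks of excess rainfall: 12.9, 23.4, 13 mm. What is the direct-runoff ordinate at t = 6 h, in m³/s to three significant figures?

Q ≈ 14.8 m³/s

By discrete convolution, Q_j = Σ (P_i / 10 mm) · U_{j−i}.
At t = 6 h (j=3): Q = (12.9/10)·2 + (23.4/10)·3 + (13/10)·4 = 14.8 m³/s.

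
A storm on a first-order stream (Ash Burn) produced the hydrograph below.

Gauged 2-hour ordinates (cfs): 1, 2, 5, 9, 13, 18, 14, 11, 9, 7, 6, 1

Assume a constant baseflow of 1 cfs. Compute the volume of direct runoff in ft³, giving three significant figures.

V ≈ 6.05 × 10^5 ft³

Direct-runoff ordinates (Q − Q_b): 0.0, 1.0, 4.0, 8.0, 12.0, 17.0, 13.0, 10.0, 8.0, 6.0, 5.0, 0.0 cfs.
ΣQ_DR = 84.00 cfs.
With Δt = 2 h = 7200 s, V = ΣQ_DR · Δt = 84.00 × 7200 = 6.05 × 10^5 ft³.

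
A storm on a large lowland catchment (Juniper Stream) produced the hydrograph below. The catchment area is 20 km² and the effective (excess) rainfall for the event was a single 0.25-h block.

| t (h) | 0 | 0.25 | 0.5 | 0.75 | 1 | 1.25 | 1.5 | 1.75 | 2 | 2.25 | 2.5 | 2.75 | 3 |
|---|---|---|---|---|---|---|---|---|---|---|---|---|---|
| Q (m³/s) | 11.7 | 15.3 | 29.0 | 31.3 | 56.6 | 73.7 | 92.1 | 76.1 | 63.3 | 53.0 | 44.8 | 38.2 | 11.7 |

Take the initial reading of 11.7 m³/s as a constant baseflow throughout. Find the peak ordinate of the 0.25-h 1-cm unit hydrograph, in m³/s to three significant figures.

U_p ≈ 40.2 m³/s

Direct runoff: 0.0, 3.6, 17.3, 19.6, 44.9, 62.0, 80.4, 64.4, 51.6, 41.3, 33.1, 26.5, 0.0 m³/s; ΣQ_DR = 444.7 m³/s, peak = 80.4 m³/s.
Runoff depth d = ΣQ_DR·Δt / A = 444.7 × 900 / (20 km²) = 20.01 mm.
The 1-cm UH is the DRH scaled by (10 mm)/d, so U_p = 80.4 × 10/20.01 = 40.2 m³/s.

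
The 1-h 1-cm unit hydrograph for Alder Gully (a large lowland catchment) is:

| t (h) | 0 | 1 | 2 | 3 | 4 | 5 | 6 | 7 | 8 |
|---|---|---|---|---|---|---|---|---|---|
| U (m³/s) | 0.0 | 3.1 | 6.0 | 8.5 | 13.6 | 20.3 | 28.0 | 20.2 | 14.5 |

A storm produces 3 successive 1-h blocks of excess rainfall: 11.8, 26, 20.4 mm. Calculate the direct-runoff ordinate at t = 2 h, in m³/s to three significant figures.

By discrete convolution, Q_j = Σ (P_i / 10 mm) · U_{j−i}.
At t = 2 h (j=2): Q = (11.8/10)·6.0 + (26/10)·3.1 + (20.4/10)·0.0 = 15.1 m³/s.

Q ≈ 15.1 m³/s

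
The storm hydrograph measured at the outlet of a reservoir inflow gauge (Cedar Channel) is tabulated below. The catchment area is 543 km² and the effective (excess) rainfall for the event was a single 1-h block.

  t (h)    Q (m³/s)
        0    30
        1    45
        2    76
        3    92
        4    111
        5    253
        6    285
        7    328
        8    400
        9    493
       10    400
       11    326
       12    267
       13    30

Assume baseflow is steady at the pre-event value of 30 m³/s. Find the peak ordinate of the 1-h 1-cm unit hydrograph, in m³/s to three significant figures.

U_p ≈ 257 m³/s

Direct runoff: 0.0, 15.0, 46.0, 62.0, 81.0, 223.0, 255.0, 298.0, 370.0, 463.0, 370.0, 296.0, 237.0, 0.0 m³/s; ΣQ_DR = 2716 m³/s, peak = 463.0 m³/s.
Runoff depth d = ΣQ_DR·Δt / A = 2716 × 3600 / (543 km²) = 18.01 mm.
The 1-cm UH is the DRH scaled by (10 mm)/d, so U_p = 463.0 × 10/18.01 = 257 m³/s.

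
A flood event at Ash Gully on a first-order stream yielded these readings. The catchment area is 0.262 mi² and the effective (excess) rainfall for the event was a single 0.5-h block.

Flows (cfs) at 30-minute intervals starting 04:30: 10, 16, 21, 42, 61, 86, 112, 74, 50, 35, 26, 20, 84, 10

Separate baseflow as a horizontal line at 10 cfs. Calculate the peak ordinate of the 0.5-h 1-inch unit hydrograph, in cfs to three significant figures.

Direct runoff: 0.0, 6.0, 11.0, 32.0, 51.0, 76.0, 102.0, 64.0, 40.0, 25.0, 16.0, 10.0, 74.0, 0.0 cfs; ΣQ_DR = 507.0 cfs, peak = 102.0 cfs.
Runoff depth d = ΣQ_DR·Δt / A = 507.0 × 1800 / (0.262 mi²) = 1.499 in.
The 1-inch UH is the DRH scaled by (1 in)/d, so U_p = 102.0 × 1/1.499 = 68.0 cfs.

U_p ≈ 68.0 cfs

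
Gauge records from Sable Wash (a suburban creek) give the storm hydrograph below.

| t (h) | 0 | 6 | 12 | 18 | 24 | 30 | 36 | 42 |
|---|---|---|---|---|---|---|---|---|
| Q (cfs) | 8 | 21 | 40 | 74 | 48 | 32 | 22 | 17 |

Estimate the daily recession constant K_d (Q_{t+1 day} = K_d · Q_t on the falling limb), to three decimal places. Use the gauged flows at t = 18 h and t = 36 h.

K_d ≈ 0.198

Between t = 18 h and t = 36 h the flow falls from 74 to 22 cfs over 3×6 h = 18 h.
Per-interval ratio K = (22/74)^(1/3) = 0.6674; K_d = K^(24/6) = 0.198.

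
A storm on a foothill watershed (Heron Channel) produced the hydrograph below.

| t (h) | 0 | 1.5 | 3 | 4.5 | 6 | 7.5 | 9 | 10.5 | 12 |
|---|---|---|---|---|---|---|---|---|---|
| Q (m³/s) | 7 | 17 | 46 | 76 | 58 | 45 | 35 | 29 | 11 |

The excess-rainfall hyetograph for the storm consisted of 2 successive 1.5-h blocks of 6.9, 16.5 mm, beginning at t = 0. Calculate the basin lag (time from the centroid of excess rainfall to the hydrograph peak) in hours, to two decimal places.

t_L ≈ 2.69 h

Centroid of excess rainfall: t_c = Σ P_i·t̄_i / ΣP_i = 1.8077 h (block centres at 0.75, 2.25 h).
Hydrograph peak occurs at t = 4.5 h, so basin lag t_L = 4.5 − 1.8077 = 2.69 h.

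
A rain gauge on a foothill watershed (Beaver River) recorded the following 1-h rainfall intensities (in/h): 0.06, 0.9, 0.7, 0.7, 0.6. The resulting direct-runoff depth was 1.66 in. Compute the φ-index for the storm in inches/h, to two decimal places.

φ ≈ 0.31 in/h

Only the 4 blocks with intensity above φ contribute runoff: 0.9, 0.7, 0.7, 0.6 in/h.
Σ(I−φ)·Δt = d  ⇒  (0.9+0.7+0.7+0.6 − 4φ)·1 = 1.66
φ = (2.900 − 1.66/1) / 4 = 0.31 in/h.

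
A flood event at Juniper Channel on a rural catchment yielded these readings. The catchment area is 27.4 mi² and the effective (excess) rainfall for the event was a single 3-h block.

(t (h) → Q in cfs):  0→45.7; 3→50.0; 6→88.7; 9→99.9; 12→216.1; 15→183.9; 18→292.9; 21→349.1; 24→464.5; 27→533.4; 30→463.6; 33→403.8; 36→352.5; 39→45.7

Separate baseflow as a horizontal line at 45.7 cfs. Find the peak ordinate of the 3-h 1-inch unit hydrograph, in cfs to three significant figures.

Direct runoff: 0.0, 4.3, 43.0, 54.2, 170.4, 138.2, 247.2, 303.4, 418.8, 487.7, 417.9, 358.1, 306.8, 0.0 cfs; ΣQ_DR = 2950 cfs, peak = 487.7 cfs.
Runoff depth d = ΣQ_DR·Δt / A = 2950 × 10800 / (27.4 mi²) = 0.5005 in.
The 1-inch UH is the DRH scaled by (1 in)/d, so U_p = 487.7 × 1/0.5005 = 974 cfs.

U_p ≈ 974 cfs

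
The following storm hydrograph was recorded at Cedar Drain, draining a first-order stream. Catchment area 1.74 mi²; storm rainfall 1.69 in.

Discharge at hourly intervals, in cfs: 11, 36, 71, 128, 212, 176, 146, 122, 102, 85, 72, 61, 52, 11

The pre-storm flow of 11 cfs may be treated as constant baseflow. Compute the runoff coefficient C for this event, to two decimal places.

C ≈ 0.60

ΣQ_DR = 1131 cfs; V = ΣQ_DR·Δt = 4.072 × 10^6 ft³.
Runoff depth d = V / A = 1.007 in.
C = d / P = 1.007 / 1.69 = 0.60.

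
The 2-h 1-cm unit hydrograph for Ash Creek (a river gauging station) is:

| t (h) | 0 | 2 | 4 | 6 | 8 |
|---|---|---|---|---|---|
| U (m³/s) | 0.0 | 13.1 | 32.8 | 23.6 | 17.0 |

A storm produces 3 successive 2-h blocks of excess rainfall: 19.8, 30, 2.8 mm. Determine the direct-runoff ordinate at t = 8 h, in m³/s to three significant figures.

Q ≈ 114 m³/s

By discrete convolution, Q_j = Σ (P_i / 10 mm) · U_{j−i}.
At t = 8 h (j=4): Q = (19.8/10)·17.0 + (30/10)·23.6 + (2.8/10)·32.8 = 114 m³/s.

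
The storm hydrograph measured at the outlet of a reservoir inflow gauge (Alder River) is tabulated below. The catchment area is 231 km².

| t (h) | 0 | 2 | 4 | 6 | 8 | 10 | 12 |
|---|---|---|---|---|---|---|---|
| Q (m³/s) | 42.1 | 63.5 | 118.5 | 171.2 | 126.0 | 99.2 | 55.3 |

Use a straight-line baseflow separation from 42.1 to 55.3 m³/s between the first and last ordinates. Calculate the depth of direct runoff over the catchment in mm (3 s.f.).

Direct runoff: 0.00, 19.20, 72.00, 122.50, 75.10, 46.10, 0.00 m³/s; ΣQ_DR = 334.9 m³/s.
V = ΣQ_DR · Δt = 334.9 × 7200 s = 2.411 × 10^6 m³.
Over A = 231 km², depth = V / A = 10.4 mm.

d ≈ 10.4 mm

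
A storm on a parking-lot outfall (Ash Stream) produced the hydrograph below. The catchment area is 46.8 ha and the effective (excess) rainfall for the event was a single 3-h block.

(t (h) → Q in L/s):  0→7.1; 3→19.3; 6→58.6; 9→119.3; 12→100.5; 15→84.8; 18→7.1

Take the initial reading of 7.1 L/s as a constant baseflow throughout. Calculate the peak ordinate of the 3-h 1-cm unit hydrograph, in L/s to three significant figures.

Direct runoff: 0.0, 12.2, 51.5, 112.2, 93.4, 77.7, 0.0 L/s; ΣQ_DR = 347.0 L/s, peak = 112.2 L/s.
Runoff depth d = ΣQ_DR·Δt / A = 347.0 × 10800 / (46.8 ha) = 8.008 mm.
The 1-cm UH is the DRH scaled by (10 mm)/d, so U_p = 112.2 × 10/8.008 = 140 L/s.

U_p ≈ 140 L/s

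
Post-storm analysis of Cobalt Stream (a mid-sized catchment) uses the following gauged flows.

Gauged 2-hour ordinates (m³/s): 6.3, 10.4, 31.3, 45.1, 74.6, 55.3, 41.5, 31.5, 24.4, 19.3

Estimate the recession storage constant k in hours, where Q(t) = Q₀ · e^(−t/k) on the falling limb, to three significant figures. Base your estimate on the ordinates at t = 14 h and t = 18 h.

k ≈ 8.17 h

On the falling limb, Q drops from 31.5 to 19.3 m³/s between t = 14 h and t = 18 h (Δt = 4 h).
k = −Δt / ln(Q₂/Q₁) = −4 / ln(19.3/31.5) = 8.17 h.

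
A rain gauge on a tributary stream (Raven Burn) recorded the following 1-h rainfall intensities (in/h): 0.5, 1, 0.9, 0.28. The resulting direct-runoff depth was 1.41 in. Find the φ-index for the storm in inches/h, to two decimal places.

φ ≈ 0.33 in/h

Only the 3 blocks with intensity above φ contribute runoff: 0.5, 1, 0.9 in/h.
Σ(I−φ)·Δt = d  ⇒  (0.5+1+0.9 − 3φ)·1 = 1.41
φ = (2.400 − 1.41/1) / 3 = 0.33 in/h.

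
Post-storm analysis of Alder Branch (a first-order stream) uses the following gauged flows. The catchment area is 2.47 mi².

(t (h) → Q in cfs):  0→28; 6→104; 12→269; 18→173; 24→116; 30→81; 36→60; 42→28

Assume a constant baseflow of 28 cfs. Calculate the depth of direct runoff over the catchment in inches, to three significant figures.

Direct runoff: 0.0, 76.0, 241.0, 145.0, 88.0, 53.0, 32.0, 0.0 cfs; ΣQ_DR = 635.0 cfs.
V = ΣQ_DR · Δt = 635.0 × 21600 s = 1.372 × 10^7 ft³.
Over A = 2.47 mi², depth = V / A = 2.39 in.

d ≈ 2.39 in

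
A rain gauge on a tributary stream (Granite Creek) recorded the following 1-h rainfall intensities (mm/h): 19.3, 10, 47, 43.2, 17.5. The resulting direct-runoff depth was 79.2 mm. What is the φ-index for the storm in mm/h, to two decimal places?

Only the 4 blocks with intensity above φ contribute runoff: 19.3, 47, 43.2, 17.5 mm/h.
Σ(I−φ)·Δt = d  ⇒  (19.3+47+43.2+17.5 − 4φ)·1 = 79.2
φ = (127.0 − 79.2/1) / 4 = 11.95 mm/h.

φ ≈ 11.95 mm/h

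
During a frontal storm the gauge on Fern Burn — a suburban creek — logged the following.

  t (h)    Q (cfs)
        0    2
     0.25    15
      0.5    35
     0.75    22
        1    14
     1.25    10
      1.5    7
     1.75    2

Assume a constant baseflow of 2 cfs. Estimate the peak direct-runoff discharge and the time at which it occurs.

Subtracting baseflow gives direct-runoff ordinates: 0.0, 13.0, 33.0, 20.0, 12.0, 8.0, 5.0, 0.0 cfs.
The maximum is 33.0 cfs, occurring at the reading for t = 0.5 h.

Q_p = 33.0 cfs at t = 0.5 h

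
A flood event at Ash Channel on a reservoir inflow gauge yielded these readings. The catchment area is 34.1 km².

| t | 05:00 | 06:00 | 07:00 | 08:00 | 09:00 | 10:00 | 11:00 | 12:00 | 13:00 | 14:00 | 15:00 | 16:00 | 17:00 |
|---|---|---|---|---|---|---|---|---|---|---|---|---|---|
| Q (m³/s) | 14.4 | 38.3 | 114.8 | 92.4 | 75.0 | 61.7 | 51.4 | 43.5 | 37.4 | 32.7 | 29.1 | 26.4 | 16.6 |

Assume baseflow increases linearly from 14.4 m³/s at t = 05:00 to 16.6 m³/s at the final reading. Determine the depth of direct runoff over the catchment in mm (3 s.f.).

Direct runoff: 0.00, 23.72, 100.03, 77.45, 59.87, 46.38, 35.90, 27.82, 21.53, 16.65, 12.87, 9.98, 0.00 m³/s; ΣQ_DR = 432.2 m³/s.
V = ΣQ_DR · Δt = 432.2 × 3600 s = 1.556 × 10^6 m³.
Over A = 34.1 km², depth = V / A = 45.6 mm.

d ≈ 45.6 mm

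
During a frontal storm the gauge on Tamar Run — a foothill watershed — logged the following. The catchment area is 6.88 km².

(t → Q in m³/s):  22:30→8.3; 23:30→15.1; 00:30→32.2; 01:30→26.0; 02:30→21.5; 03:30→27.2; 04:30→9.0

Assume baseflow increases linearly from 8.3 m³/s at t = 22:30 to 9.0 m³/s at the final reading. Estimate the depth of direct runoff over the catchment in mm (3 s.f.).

d ≈ 41.2 mm

Direct runoff: 0.00, 6.68, 23.67, 17.35, 12.73, 18.32, 0.00 m³/s; ΣQ_DR = 78.75 m³/s.
V = ΣQ_DR · Δt = 78.75 × 3600 s = 2.835 × 10^5 m³.
Over A = 6.88 km², depth = V / A = 41.2 mm.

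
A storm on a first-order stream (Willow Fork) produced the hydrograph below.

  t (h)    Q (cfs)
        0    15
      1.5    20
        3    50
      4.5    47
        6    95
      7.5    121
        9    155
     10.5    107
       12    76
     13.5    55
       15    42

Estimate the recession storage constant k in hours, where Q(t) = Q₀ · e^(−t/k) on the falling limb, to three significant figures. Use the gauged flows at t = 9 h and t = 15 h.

On the falling limb, Q drops from 155 to 42 cfs between t = 9 h and t = 15 h (Δt = 6 h).
k = −Δt / ln(Q₂/Q₁) = −6 / ln(42/155) = 4.60 h.

k ≈ 4.60 h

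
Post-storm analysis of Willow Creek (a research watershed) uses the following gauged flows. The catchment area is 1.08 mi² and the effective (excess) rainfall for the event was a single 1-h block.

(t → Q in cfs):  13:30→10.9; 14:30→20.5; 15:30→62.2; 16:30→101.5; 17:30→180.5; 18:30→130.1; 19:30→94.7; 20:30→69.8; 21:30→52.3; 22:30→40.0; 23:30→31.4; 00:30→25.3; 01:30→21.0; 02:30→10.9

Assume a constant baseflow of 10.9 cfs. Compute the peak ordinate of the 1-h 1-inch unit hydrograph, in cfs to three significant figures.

Direct runoff: 0.0, 9.6, 51.3, 90.6, 169.6, 119.2, 83.8, 58.9, 41.4, 29.1, 20.5, 14.4, 10.1, 0.0 cfs; ΣQ_DR = 698.5 cfs, peak = 169.6 cfs.
Runoff depth d = ΣQ_DR·Δt / A = 698.5 × 3600 / (1.08 mi²) = 1.002 in.
The 1-inch UH is the DRH scaled by (1 in)/d, so U_p = 169.6 × 1/1.002 = 169 cfs.

U_p ≈ 169 cfs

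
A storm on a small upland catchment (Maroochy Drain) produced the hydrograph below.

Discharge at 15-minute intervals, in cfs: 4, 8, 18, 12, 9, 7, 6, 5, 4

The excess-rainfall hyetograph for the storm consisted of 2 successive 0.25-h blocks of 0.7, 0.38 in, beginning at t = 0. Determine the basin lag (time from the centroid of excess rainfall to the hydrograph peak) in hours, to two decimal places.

Centroid of excess rainfall: t_c = Σ P_i·t̄_i / ΣP_i = 0.2130 h (block centres at 0.125, 0.375 h).
Hydrograph peak occurs at t = 0.5 h, so basin lag t_L = 0.5 − 0.2130 = 0.29 h.

t_L ≈ 0.29 h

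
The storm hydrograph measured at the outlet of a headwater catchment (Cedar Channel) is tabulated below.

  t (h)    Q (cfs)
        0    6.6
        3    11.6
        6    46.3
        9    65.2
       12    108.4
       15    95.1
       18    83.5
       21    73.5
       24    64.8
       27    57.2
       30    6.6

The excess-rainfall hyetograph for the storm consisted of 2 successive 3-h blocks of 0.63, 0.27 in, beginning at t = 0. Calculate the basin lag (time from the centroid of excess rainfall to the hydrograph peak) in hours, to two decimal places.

t_L ≈ 9.60 h

Centroid of excess rainfall: t_c = Σ P_i·t̄_i / ΣP_i = 2.4000 h (block centres at 1.5, 4.5 h).
Hydrograph peak occurs at t = 12 h, so basin lag t_L = 12 − 2.4000 = 9.60 h.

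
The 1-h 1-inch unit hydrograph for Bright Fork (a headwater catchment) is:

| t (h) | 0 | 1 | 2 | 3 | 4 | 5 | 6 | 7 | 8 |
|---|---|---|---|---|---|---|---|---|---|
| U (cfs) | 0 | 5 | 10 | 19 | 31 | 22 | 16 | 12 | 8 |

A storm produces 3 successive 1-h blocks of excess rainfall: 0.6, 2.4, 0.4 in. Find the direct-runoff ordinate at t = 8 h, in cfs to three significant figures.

By discrete convolution, Q_j = Σ (P_i / 1 in) · U_{j−i}.
At t = 8 h (j=8): Q = (0.6/1)·8 + (2.4/1)·12 + (0.4/1)·16 = 40.0 cfs.

Q ≈ 40.0 cfs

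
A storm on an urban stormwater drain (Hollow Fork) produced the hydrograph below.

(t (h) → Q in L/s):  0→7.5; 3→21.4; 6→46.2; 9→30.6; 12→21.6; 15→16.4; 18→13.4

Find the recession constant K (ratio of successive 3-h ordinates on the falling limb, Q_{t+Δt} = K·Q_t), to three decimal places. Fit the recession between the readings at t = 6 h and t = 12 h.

Using the recession-limb readings at t = 6 h and t = 12 h: Q falls from 46.2 to 21.6 L/s over 2 intervals.
K = (Q₂/Q₁)^(1/2) = (21.6/46.2)^(1/2) = 0.684.

K ≈ 0.684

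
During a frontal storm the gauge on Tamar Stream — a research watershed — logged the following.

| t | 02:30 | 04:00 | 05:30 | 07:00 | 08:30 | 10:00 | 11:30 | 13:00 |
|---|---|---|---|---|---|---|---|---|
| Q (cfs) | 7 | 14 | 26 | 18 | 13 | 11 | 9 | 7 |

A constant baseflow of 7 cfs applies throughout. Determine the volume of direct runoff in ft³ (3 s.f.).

Direct-runoff ordinates (Q − Q_b): 0.0, 7.0, 19.0, 11.0, 6.0, 4.0, 2.0, 0.0 cfs.
ΣQ_DR = 49.00 cfs.
With Δt = 1.5 h = 5400 s, V = ΣQ_DR · Δt = 49.00 × 5400 = 2.65 × 10^5 ft³.

V ≈ 2.65 × 10^5 ft³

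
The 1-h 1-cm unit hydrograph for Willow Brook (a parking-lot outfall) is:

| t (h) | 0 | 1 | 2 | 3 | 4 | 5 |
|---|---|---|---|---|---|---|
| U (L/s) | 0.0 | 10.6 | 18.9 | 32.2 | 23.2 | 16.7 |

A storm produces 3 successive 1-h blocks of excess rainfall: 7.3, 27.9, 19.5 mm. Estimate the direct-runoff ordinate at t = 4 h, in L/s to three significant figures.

Q ≈ 144 L/s

By discrete convolution, Q_j = Σ (P_i / 10 mm) · U_{j−i}.
At t = 4 h (j=4): Q = (7.3/10)·23.2 + (27.9/10)·32.2 + (19.5/10)·18.9 = 144 L/s.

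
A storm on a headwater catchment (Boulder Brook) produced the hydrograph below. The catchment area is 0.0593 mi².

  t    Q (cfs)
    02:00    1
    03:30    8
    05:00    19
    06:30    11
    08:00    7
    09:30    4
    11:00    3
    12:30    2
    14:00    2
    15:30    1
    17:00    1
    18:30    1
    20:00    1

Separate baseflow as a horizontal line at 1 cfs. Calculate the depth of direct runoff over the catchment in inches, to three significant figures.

Direct runoff: 0.0, 7.0, 18.0, 10.0, 6.0, 3.0, 2.0, 1.0, 1.0, 0.0, 0.0, 0.0, 0.0 cfs; ΣQ_DR = 48.00 cfs.
V = ΣQ_DR · Δt = 48.00 × 5400 s = 2.592 × 10^5 ft³.
Over A = 0.0593 mi², depth = V / A = 1.88 in.

d ≈ 1.88 in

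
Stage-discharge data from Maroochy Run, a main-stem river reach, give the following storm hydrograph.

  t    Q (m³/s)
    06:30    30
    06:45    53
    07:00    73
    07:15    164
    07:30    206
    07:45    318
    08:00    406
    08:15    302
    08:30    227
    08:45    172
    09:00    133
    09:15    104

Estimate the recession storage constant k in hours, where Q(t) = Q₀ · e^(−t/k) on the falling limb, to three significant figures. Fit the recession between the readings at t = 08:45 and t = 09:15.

On the falling limb, Q drops from 172 to 104 m³/s between t = 08:45 and t = 09:15 (Δt = 0.5 h).
k = −Δt / ln(Q₂/Q₁) = −0.5 / ln(104/172) = 0.994 h.

k ≈ 0.994 h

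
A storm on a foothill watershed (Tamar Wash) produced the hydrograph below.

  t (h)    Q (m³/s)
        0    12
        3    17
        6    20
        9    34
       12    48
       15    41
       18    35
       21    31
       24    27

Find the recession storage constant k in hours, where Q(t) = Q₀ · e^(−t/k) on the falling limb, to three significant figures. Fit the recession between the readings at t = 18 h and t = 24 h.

On the falling limb, Q drops from 35 to 27 m³/s between t = 18 h and t = 24 h (Δt = 6 h).
k = −Δt / ln(Q₂/Q₁) = −6 / ln(27/35) = 23.1 h.

k ≈ 23.1 h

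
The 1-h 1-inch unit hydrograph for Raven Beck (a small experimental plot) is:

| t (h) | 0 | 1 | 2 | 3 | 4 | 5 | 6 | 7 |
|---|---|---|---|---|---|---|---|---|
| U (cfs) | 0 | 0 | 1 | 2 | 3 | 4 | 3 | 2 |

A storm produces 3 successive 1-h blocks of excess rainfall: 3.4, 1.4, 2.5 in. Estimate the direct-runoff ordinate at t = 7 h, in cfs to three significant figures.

Q ≈ 21.0 cfs

By discrete convolution, Q_j = Σ (P_i / 1 in) · U_{j−i}.
At t = 7 h (j=7): Q = (3.4/1)·2 + (1.4/1)·3 + (2.5/1)·4 = 21.0 cfs.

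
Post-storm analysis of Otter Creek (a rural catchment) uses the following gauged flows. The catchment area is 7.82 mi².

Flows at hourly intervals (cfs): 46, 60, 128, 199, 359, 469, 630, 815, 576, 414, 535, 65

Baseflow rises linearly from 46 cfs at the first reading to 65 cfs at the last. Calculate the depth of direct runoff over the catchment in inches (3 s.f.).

d ≈ 0.719 in

Direct runoff: 0.00, 12.27, 78.55, 147.82, 306.09, 414.36, 573.64, 756.91, 516.18, 352.45, 471.73, 0.00 cfs; ΣQ_DR = 3630 cfs.
V = ΣQ_DR · Δt = 3630 × 3600 s = 1.307 × 10^7 ft³.
Over A = 7.82 mi², depth = V / A = 0.719 in.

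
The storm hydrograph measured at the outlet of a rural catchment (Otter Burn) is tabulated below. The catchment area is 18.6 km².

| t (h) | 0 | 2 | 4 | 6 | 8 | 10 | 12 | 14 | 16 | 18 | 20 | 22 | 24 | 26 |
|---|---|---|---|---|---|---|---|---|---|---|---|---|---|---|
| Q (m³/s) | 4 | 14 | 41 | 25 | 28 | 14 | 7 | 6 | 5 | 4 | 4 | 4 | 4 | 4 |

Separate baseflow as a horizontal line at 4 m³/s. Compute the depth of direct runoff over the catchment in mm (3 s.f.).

d ≈ 41.8 mm

Direct runoff: 0.0, 10.0, 37.0, 21.0, 24.0, 10.0, 3.0, 2.0, 1.0, 0.0, 0.0, 0.0, 0.0, 0.0 m³/s; ΣQ_DR = 108.0 m³/s.
V = ΣQ_DR · Δt = 108.0 × 7200 s = 7.776 × 10^5 m³.
Over A = 18.6 km², depth = V / A = 41.8 mm.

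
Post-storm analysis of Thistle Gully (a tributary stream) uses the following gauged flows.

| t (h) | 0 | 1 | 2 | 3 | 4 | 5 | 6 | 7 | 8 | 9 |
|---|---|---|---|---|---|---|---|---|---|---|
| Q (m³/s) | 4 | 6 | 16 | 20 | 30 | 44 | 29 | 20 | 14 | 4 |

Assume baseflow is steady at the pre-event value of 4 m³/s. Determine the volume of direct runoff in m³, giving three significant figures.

Direct-runoff ordinates (Q − Q_b): 0.0, 2.0, 12.0, 16.0, 26.0, 40.0, 25.0, 16.0, 10.0, 0.0 m³/s.
ΣQ_DR = 147.0 m³/s.
With Δt = 1 h = 3600 s, V = ΣQ_DR · Δt = 147.0 × 3600 = 5.29 × 10^5 m³.

V ≈ 5.29 × 10^5 m³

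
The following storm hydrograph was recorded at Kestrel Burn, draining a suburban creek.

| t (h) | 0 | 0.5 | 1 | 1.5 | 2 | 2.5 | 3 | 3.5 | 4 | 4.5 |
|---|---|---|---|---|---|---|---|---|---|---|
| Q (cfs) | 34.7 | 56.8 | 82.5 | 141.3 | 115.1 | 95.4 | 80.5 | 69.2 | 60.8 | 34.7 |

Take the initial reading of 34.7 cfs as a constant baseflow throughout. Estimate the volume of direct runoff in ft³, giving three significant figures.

V ≈ 7.63 × 10^5 ft³

Direct-runoff ordinates (Q − Q_b): 0.0, 22.1, 47.8, 106.6, 80.4, 60.7, 45.8, 34.5, 26.1, 0.0 cfs.
ΣQ_DR = 424.0 cfs.
With Δt = 0.5 h = 1800 s, V = ΣQ_DR · Δt = 424.0 × 1800 = 7.63 × 10^5 ft³.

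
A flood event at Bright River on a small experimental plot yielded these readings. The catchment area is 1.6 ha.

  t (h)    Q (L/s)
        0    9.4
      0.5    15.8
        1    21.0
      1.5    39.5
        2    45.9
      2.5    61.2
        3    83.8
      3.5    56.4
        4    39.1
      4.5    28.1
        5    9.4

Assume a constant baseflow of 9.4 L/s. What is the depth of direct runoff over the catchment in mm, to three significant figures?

Direct runoff: 0.0, 6.4, 11.6, 30.1, 36.5, 51.8, 74.4, 47.0, 29.7, 18.7, 0.0 L/s; ΣQ_DR = 306.2 L/s.
V = ΣQ_DR · Δt = 306.2 × 1800 s = 5.512 × 10^5 L.
Over A = 1.6 ha, depth = V / A = 34.4 mm.

d ≈ 34.4 mm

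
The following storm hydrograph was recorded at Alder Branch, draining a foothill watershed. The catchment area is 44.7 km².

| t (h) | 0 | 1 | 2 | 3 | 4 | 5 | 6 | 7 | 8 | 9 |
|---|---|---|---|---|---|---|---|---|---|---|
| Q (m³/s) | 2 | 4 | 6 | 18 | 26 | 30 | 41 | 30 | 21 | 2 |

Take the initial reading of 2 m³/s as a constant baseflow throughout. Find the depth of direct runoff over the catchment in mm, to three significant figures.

Direct runoff: 0.0, 2.0, 4.0, 16.0, 24.0, 28.0, 39.0, 28.0, 19.0, 0.0 m³/s; ΣQ_DR = 160.0 m³/s.
V = ΣQ_DR · Δt = 160.0 × 3600 s = 5.760 × 10^5 m³.
Over A = 44.7 km², depth = V / A = 12.9 mm.

d ≈ 12.9 mm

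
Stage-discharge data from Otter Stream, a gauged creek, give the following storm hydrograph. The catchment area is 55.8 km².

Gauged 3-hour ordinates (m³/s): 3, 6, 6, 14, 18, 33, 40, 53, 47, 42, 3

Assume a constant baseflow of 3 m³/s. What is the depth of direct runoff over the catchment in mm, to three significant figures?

d ≈ 44.9 mm

Direct runoff: 0.0, 3.0, 3.0, 11.0, 15.0, 30.0, 37.0, 50.0, 44.0, 39.0, 0.0 m³/s; ΣQ_DR = 232.0 m³/s.
V = ΣQ_DR · Δt = 232.0 × 10800 s = 2.506 × 10^6 m³.
Over A = 55.8 km², depth = V / A = 44.9 mm.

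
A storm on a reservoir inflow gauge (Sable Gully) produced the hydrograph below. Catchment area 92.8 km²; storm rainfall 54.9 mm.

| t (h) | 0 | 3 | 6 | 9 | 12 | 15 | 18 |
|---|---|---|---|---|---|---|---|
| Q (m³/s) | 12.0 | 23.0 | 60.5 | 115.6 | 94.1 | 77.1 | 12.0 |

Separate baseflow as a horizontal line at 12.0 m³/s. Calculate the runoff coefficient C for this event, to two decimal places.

ΣQ_DR = 310.3 m³/s; V = ΣQ_DR·Δt = 3.351 × 10^6 m³.
Runoff depth d = V / A = 36.11 mm.
C = d / P = 36.11 / 54.9 = 0.66.

C ≈ 0.66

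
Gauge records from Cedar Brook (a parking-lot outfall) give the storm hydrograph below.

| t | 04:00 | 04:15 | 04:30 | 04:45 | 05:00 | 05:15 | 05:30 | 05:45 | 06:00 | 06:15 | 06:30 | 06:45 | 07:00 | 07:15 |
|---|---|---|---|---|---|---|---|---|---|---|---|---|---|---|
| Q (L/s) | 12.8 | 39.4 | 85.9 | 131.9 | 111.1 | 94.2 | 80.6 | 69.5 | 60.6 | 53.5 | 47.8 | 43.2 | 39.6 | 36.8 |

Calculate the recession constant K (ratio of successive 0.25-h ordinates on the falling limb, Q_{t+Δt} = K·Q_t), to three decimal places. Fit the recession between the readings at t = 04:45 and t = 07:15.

Using the recession-limb readings at t = 04:45 and t = 07:15: Q falls from 131.9 to 36.8 L/s over 10 intervals.
K = (Q₂/Q₁)^(1/10) = (36.8/131.9)^(1/10) = 0.880.

K ≈ 0.880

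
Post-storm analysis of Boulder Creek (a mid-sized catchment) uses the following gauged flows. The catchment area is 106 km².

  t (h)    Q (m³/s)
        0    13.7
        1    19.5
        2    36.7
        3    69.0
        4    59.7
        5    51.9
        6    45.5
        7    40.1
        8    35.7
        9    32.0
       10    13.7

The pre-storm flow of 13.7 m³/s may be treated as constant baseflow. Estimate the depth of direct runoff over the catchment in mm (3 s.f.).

Direct runoff: 0.0, 5.8, 23.0, 55.3, 46.0, 38.2, 31.8, 26.4, 22.0, 18.3, 0.0 m³/s; ΣQ_DR = 266.8 m³/s.
V = ΣQ_DR · Δt = 266.8 × 3600 s = 9.605 × 10^5 m³.
Over A = 106 km², depth = V / A = 9.06 mm.

d ≈ 9.06 mm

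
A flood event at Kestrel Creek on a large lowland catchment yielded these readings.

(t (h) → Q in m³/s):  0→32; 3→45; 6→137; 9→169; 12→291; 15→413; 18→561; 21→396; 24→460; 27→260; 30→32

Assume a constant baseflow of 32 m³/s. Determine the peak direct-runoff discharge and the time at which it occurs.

Subtracting baseflow gives direct-runoff ordinates: 0.0, 13.0, 105.0, 137.0, 259.0, 381.0, 529.0, 364.0, 428.0, 228.0, 0.0 m³/s.
The maximum is 529.0 m³/s, occurring at the reading for t = 18 h.

Q_p = 529.0 m³/s at t = 18 h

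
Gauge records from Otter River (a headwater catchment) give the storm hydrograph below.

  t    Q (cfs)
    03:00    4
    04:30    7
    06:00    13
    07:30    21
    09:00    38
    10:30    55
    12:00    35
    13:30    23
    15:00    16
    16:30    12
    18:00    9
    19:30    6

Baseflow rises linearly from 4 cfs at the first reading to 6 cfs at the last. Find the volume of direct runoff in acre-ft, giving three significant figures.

V ≈ 22.2 acre-ft

Direct-runoff ordinates (Q − Q_b): 0.00, 2.82, 8.64, 16.45, 33.27, 50.09, 29.91, 17.73, 10.55, 6.36, 3.18, 0.00 cfs.
ΣQ_DR = 179.0 cfs.
With Δt = 1.5 h = 5400 s, V = ΣQ_DR · Δt = 179.0 × 5400 = 9.67 × 10^5 ft³ = 22.2 acre-ft.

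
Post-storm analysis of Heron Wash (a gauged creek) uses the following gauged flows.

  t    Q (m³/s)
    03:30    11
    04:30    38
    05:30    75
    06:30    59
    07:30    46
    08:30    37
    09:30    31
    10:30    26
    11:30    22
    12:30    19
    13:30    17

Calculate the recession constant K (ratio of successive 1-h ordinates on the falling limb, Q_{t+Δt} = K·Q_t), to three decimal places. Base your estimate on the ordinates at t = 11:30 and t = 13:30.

Using the recession-limb readings at t = 11:30 and t = 13:30: Q falls from 22 to 17 m³/s over 2 intervals.
K = (Q₂/Q₁)^(1/2) = (17/22)^(1/2) = 0.879.

K ≈ 0.879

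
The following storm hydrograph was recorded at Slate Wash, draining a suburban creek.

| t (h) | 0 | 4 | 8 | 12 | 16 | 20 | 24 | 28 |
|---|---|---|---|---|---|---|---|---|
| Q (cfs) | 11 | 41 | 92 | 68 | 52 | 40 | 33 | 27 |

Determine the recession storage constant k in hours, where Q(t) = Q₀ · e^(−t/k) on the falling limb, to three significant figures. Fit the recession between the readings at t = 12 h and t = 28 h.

On the falling limb, Q drops from 68 to 27 cfs between t = 12 h and t = 28 h (Δt = 16 h).
k = −Δt / ln(Q₂/Q₁) = −16 / ln(27/68) = 17.3 h.

k ≈ 17.3 h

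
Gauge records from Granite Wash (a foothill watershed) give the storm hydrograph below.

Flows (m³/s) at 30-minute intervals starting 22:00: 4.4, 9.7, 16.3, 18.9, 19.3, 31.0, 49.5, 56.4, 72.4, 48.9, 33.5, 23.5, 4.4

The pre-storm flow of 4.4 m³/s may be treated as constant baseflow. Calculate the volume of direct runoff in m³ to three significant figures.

V ≈ 5.96 × 10^5 m³

Direct-runoff ordinates (Q − Q_b): 0.0, 5.3, 11.9, 14.5, 14.9, 26.6, 45.1, 52.0, 68.0, 44.5, 29.1, 19.1, 0.0 m³/s.
ΣQ_DR = 331.0 m³/s.
With Δt = 0.5 h = 1800 s, V = ΣQ_DR · Δt = 331.0 × 1800 = 5.96 × 10^5 m³.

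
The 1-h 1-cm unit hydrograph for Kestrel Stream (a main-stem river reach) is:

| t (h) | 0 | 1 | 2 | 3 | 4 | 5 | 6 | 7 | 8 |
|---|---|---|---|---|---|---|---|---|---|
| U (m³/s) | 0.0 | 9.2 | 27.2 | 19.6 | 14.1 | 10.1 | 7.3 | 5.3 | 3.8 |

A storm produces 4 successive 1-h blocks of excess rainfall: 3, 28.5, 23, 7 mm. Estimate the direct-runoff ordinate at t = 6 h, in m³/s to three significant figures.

By discrete convolution, Q_j = Σ (P_i / 10 mm) · U_{j−i}.
At t = 6 h (j=6): Q = (3/10)·7.3 + (28.5/10)·10.1 + (23/10)·14.1 + (7/10)·19.6 = 77.1 m³/s.

Q ≈ 77.1 m³/s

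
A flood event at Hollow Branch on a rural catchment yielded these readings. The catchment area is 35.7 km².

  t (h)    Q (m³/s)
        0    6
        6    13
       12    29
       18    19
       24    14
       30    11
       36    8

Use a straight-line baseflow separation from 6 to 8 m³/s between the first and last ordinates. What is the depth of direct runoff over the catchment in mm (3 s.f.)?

Direct runoff: 0.00, 6.67, 22.33, 12.00, 6.67, 3.33, 0.00 m³/s; ΣQ_DR = 51.00 m³/s.
V = ΣQ_DR · Δt = 51.00 × 21600 s = 1.102 × 10^6 m³.
Over A = 35.7 km², depth = V / A = 30.9 mm.

d ≈ 30.9 mm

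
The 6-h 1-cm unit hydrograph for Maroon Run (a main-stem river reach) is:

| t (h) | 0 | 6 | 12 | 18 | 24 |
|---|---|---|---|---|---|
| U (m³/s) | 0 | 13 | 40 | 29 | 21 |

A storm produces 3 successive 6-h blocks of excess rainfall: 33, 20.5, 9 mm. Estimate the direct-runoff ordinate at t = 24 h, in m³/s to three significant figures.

By discrete convolution, Q_j = Σ (P_i / 10 mm) · U_{j−i}.
At t = 24 h (j=4): Q = (33/10)·21 + (20.5/10)·29 + (9/10)·40 = 165 m³/s.

Q ≈ 165 m³/s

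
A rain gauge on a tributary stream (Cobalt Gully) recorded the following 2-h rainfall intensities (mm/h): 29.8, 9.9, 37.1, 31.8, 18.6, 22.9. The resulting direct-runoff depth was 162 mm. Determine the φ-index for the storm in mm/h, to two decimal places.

φ ≈ 11.84 mm/h

Only the 5 blocks with intensity above φ contribute runoff: 29.8, 37.1, 31.8, 18.6, 22.9 mm/h.
Σ(I−φ)·Δt = d  ⇒  (29.8+37.1+31.8+18.6+22.9 − 5φ)·2 = 162
φ = (140.2 − 162/2) / 5 = 11.84 mm/h.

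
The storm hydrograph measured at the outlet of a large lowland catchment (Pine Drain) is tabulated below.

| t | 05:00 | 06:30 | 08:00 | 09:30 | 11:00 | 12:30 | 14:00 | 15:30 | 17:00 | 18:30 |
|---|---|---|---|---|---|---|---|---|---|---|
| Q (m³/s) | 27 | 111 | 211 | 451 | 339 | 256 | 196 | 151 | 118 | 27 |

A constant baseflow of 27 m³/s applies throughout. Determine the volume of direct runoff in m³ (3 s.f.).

Direct-runoff ordinates (Q − Q_b): 0.0, 84.0, 184.0, 424.0, 312.0, 229.0, 169.0, 124.0, 91.0, 0.0 m³/s.
ΣQ_DR = 1617 m³/s.
With Δt = 1.5 h = 5400 s, V = ΣQ_DR · Δt = 1617 × 5400 = 8.73 × 10^6 m³.

V ≈ 8.73 × 10^6 m³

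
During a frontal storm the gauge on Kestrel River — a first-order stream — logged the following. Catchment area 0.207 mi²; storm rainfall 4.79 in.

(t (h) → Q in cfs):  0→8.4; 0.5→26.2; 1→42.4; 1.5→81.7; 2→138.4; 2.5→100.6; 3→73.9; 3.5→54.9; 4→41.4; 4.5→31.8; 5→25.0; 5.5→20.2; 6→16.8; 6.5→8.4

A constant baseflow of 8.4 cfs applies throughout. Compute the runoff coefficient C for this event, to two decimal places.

ΣQ_DR = 552.5 cfs; V = ΣQ_DR·Δt = 9.945 × 10^5 ft³.
Runoff depth d = V / A = 2.068 in.
C = d / P = 2.068 / 4.79 = 0.43.

C ≈ 0.43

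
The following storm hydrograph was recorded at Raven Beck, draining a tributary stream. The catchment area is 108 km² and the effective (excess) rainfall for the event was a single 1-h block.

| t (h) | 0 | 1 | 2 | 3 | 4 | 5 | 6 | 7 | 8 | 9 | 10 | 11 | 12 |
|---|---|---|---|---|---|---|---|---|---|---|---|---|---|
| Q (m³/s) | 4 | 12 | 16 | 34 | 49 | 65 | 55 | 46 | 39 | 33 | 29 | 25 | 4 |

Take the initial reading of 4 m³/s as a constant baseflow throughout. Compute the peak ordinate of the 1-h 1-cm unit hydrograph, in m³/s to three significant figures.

U_p ≈ 51.0 m³/s

Direct runoff: 0.0, 8.0, 12.0, 30.0, 45.0, 61.0, 51.0, 42.0, 35.0, 29.0, 25.0, 21.0, 0.0 m³/s; ΣQ_DR = 359.0 m³/s, peak = 61.0 m³/s.
Runoff depth d = ΣQ_DR·Δt / A = 359.0 × 3600 / (108 km²) = 11.97 mm.
The 1-cm UH is the DRH scaled by (10 mm)/d, so U_p = 61.0 × 10/11.97 = 51.0 m³/s.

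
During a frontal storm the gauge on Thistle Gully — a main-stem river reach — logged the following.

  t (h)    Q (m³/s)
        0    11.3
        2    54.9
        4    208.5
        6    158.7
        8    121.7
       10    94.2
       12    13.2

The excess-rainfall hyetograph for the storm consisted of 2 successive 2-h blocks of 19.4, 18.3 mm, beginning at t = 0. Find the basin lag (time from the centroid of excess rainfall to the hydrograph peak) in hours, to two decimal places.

t_L ≈ 2.03 h

Centroid of excess rainfall: t_c = Σ P_i·t̄_i / ΣP_i = 1.9708 h (block centres at 1, 3 h).
Hydrograph peak occurs at t = 4 h, so basin lag t_L = 4 − 1.9708 = 2.03 h.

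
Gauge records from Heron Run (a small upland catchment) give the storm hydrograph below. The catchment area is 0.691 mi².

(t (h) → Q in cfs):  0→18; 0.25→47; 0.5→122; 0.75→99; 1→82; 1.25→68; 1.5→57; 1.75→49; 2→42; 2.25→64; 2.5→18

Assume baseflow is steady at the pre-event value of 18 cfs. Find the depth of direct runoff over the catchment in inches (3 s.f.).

Direct runoff: 0.0, 29.0, 104.0, 81.0, 64.0, 50.0, 39.0, 31.0, 24.0, 46.0, 0.0 cfs; ΣQ_DR = 468.0 cfs.
V = ΣQ_DR · Δt = 468.0 × 900 s = 4.212 × 10^5 ft³.
Over A = 0.691 mi², depth = V / A = 0.262 in.

d ≈ 0.262 in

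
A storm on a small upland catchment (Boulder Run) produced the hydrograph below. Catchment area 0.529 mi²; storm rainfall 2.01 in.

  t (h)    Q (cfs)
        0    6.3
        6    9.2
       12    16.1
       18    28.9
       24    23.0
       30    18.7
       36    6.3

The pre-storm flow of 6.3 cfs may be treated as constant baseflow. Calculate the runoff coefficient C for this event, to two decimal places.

C ≈ 0.56

ΣQ_DR = 64.40 cfs; V = ΣQ_DR·Δt = 1.391 × 10^6 ft³.
Runoff depth d = V / A = 1.132 in.
C = d / P = 1.132 / 2.01 = 0.56.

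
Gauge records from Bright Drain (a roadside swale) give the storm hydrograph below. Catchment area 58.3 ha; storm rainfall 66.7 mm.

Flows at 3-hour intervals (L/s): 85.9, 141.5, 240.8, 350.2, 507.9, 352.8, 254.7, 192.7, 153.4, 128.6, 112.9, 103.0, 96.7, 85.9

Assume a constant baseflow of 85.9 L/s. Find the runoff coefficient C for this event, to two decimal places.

C ≈ 0.45

ΣQ_DR = 1604 L/s; V = ΣQ_DR·Δt = 1.733 × 10^7 L.
Runoff depth d = V / A = 29.72 mm.
C = d / P = 29.72 / 66.7 = 0.45.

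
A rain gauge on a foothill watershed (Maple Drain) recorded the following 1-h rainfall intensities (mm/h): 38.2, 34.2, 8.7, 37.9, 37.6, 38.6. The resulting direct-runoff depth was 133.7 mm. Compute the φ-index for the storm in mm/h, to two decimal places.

φ ≈ 10.56 mm/h

Only the 5 blocks with intensity above φ contribute runoff: 38.2, 34.2, 37.9, 37.6, 38.6 mm/h.
Σ(I−φ)·Δt = d  ⇒  (38.2+34.2+37.9+37.6+38.6 − 5φ)·1 = 133.7
φ = (186.5 − 133.7/1) / 5 = 10.56 mm/h.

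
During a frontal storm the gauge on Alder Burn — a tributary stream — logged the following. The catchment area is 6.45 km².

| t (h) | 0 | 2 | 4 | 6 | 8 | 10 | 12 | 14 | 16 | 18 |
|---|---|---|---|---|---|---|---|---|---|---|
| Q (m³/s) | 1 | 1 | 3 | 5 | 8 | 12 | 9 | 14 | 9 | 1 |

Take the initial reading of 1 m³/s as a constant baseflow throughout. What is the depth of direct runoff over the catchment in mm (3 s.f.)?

Direct runoff: 0.0, 0.0, 2.0, 4.0, 7.0, 11.0, 8.0, 13.0, 8.0, 0.0 m³/s; ΣQ_DR = 53.00 m³/s.
V = ΣQ_DR · Δt = 53.00 × 7200 s = 3.816 × 10^5 m³.
Over A = 6.45 km², depth = V / A = 59.2 mm.

d ≈ 59.2 mm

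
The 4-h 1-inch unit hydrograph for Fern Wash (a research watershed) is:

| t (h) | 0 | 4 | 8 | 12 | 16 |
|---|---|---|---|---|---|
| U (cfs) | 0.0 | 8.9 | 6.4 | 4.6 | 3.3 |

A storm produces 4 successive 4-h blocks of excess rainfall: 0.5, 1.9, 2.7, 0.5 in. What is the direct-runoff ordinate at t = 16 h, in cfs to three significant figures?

Q ≈ 32.1 cfs

By discrete convolution, Q_j = Σ (P_i / 1 in) · U_{j−i}.
At t = 16 h (j=4): Q = (0.5/1)·3.3 + (1.9/1)·4.6 + (2.7/1)·6.4 + (0.5/1)·8.9 = 32.1 cfs.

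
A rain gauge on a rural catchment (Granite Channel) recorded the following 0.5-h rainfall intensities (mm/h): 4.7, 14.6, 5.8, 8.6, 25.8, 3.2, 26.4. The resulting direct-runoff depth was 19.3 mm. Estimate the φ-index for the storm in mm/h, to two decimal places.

Only the 3 blocks with intensity above φ contribute runoff: 14.6, 25.8, 26.4 mm/h.
Σ(I−φ)·Δt = d  ⇒  (14.6+25.8+26.4 − 3φ)·0.5 = 19.3
φ = (66.80 − 19.3/0.5) / 3 = 9.40 mm/h.

φ ≈ 9.40 mm/h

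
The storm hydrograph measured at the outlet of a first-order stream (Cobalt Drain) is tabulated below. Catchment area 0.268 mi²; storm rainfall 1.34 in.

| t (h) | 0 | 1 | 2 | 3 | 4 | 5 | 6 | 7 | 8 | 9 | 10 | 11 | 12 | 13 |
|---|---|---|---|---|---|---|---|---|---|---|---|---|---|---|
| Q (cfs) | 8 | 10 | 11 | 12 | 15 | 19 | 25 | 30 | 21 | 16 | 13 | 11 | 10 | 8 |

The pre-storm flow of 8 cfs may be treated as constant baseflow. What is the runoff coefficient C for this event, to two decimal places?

C ≈ 0.42

ΣQ_DR = 97.00 cfs; V = ΣQ_DR·Δt = 3.492 × 10^5 ft³.
Runoff depth d = V / A = 0.5609 in.
C = d / P = 0.5609 / 1.34 = 0.42.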